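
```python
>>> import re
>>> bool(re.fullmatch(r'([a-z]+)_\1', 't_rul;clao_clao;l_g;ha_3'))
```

False

A backreference is literal: `\1` must see the identical characters the first group matched.
For `fullmatch`, every character of the input must be accounted for by the pattern.
Here the pattern can't cover the whole string, so the call returns None, and `bool(None)` is False.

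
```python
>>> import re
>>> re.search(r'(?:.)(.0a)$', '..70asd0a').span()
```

(5, 9)

The match spans [5:9] → 'sd0a'.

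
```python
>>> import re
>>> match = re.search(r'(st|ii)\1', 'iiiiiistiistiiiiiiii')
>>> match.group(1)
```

'ii'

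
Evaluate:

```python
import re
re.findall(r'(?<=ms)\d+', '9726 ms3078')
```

['3078']

The `(?=…)`/`(?<=…)` assertion just peeks at neighbouring text; it doesn't advance the match position.
Scanning left to right: at [7:11] → '3078'.
With no groups in the pattern, `findall` gives back each whole match — 1 here.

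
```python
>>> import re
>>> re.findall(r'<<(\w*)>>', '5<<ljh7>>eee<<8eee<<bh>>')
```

['ljh7', 'bh']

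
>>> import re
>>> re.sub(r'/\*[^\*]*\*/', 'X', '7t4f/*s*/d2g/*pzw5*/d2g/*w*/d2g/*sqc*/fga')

Matches: at [4:9] → '/*s*/'; at [12:20] → '/*pzw5*/'; at [23:28] → '/*w*/'; at [31:38] → '/*sqc*/'.
Each match is replaced by 'X'.

'7t4fXd2gXd2gXd2gXfga'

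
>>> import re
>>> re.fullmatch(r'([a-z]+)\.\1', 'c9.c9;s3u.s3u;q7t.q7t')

`re.fullmatch` is like wrapping the pattern in `^…$` (in single-line mode).
Here the string isn't matched end-to-end, so the call returns None.

None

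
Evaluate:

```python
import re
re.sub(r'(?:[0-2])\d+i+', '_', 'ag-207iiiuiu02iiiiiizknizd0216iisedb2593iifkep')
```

Pattern: a character in [0-2] (non-capturing group); then one or more of a digit, then one or more of the literal 'i'.
Matches: at [3:9] → '207iii'; at [12:20] → '02iiiiii'; at [26:32] → '0216ii'; at [36:42] → '2593ii'.
`sub` substitutes '_' at each match site.

'ag-_uiu_zknizd_sedb_fkep'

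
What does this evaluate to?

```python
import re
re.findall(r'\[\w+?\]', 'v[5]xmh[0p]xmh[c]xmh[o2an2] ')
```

Walking the string: at [1:4] → '[5]'; at [7:11] → '[0p]'; at [14:17] → '[c]'; at [20:27] → '[o2an2]'.
Since nothing is captured, `findall` lists the 4 matched substrings directly.

['[5]', '[0p]', '[c]', '[o2an2]']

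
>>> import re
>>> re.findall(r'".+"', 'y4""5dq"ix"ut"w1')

['""5dq"ix"ut"']

Scanning left to right: at [2:14] → '""5dq"ix"ut"'.
`findall` yields the raw match text (1 of them) because the pattern has no groups.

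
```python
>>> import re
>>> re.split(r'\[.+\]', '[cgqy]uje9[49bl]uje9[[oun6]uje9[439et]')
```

Each match becomes a cut point; 2 segments remain.

['', '']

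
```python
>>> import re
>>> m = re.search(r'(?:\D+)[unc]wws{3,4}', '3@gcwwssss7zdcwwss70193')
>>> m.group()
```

'@gcwwssss'

The match spans [1:10] → '@gcwwssss'.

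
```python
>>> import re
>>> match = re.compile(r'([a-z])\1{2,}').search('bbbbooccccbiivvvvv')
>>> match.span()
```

`\1` is not a pattern — it's the concrete string captured by group 1, re-applied verbatim.
The match spans [0:4] → 'bbbb'.

(0, 4)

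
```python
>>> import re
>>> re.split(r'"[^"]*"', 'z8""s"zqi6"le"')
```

['z8', 's', 'le"']

Matches to split on: at [2:4] → '""'; at [5:11] → '"zqi6"'.
The string is cut at each match, leaving 3 pieces.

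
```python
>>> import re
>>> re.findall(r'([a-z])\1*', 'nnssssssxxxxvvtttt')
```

['n', 's', 'x', 'v', 't']

`\1` is not a pattern — it's the concrete string captured by group 1, re-applied verbatim.
Walking the string: at [0:2] match 'nn', group 1 = 'n'; at [2:8] match 'ssssss', group 1 = 's'; at [8:12] match 'xxxx', group 1 = 'x'; at [12:14] match 'vv', group 1 = 'v'; at [14:18] match 'tttt', group 1 = 't'.
Because there's exactly one group, `findall` drops the full match and keeps group 1 from each hit.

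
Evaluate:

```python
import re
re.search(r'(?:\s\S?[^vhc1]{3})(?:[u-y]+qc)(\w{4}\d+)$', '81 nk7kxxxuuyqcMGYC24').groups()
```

('MGYC24',)

Pattern: whitespace, then optionally a non-whitespace character, then exactly 3 of any character except [vhc1] (non-capturing group); then one or more of a character in [u-y], then the literal 'qc' (non-capturing group); then exactly 4 of a word character, then one or more of a digit (captured); then anchored at the end.
`re.search` scans for the first position where the pattern succeeds.
The match spans [2:21] → ' nk7kxxxuuyqcMGYC24'.
Captured: group 1 = 'MGYC24'.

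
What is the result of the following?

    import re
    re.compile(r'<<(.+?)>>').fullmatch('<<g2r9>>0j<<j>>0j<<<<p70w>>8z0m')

`re.fullmatch` is like wrapping the pattern in `^…$` (in single-line mode).
Here the string isn't matched end-to-end, so the call returns None.

None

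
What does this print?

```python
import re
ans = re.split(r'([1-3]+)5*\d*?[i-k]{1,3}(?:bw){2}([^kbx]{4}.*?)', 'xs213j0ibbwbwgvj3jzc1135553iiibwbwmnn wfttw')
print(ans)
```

A `+?`/`*?`/`{m,n}?` starts at its minimum and grows only as far as needed for what follows to match.
The group in the pattern means `split` returns the separators' captures alongside the pieces.

['xs213j0ibbwbwgvj3jzc', '113', 'mnn ', 'wfttw']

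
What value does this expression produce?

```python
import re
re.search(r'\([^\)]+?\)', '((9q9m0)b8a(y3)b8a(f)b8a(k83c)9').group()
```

'((9q9m0)'

Unlike `match`, `search` isn't anchored — it looks for the pattern anywhere in the string.
The match spans [0:8] → '((9q9m0)'.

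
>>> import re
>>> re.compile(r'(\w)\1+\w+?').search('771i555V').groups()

('7',)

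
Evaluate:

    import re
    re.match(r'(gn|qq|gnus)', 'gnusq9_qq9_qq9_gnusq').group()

`re.match` won't scan ahead — the pattern has to work from the very first character.
The match spans [0:2] → 'gn'.

'gn'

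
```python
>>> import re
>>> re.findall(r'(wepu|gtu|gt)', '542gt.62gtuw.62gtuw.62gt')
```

The regex engine tests alternatives in the order written; an earlier branch that matches wins even if a later one would match more.
`findall` collects group 1 from each match (4 total).

['gt', 'gtu', 'gtu', 'gt']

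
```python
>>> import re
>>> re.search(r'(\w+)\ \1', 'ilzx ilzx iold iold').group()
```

`\1` is not a pattern — it's the concrete string captured by group 1, re-applied verbatim.
Unlike `match`, `search` isn't anchored — it looks for the pattern anywhere in the string.
The match spans [0:9] → 'ilzx ilzx'.
Captured: group 1 = 'ilzx'.

'ilzx ilzx'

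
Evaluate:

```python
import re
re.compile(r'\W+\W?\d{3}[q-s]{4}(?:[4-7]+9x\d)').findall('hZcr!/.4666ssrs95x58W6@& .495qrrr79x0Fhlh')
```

`findall` yields the raw match text (1 of them) because the pattern has no groups.

['@& .495qrrr79x0']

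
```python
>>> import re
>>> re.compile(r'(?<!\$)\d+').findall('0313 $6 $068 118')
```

The negative lookahead/lookbehind blocks any match where the forbidden context is present.
Walking the string: at [0:4] → '0313'; at [10:12] → '68'; at [13:16] → '118'.
Since nothing is captured, `findall` lists the 3 matched substrings directly.

['0313', '68', '118']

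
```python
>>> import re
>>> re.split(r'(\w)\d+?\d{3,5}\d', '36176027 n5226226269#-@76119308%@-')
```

['', '3', ' ', 'n', '269#-@', '7', '%@-']

The `?` after the quantifier makes it lazy — it takes as little as possible before letting the rest of the pattern try.
The group in the pattern means `split` returns the separators' captures alongside the pieces.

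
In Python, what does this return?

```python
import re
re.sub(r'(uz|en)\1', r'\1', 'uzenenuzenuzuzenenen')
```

'uzenuzenuzenen'

`\1` is not a pattern — it's the concrete string captured by group 1, re-applied verbatim.
`\1` in the replacement pulls in group 1's text for each match.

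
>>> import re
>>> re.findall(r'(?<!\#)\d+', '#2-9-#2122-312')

Because the assertion is negative and zero-width, positions next to the forbidden text are skipped.
Scanning left to right: at [3:4] → '9'; at [7:10] → '122'; at [11:14] → '312'.
Since nothing is captured, `findall` lists the 3 matched substrings directly.

['9', '122', '312']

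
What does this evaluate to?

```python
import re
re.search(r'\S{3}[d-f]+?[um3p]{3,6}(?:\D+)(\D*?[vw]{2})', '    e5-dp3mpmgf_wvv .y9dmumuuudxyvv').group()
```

The pattern matches exactly 3 of a non-whitespace character, then one or more of a character in [d-f] (lazy), then 3 to 6 of one of [um3p]; then one or more of a non-digit (non-capturing group); then zero or more of a non-digit (lazy), then exactly 2 of one of [vw] (captured).
`re.search` scans for the first position where the pattern succeeds.
The match spans [4:19] → 'e5-dp3mpmgf_wvv'.
Captured: group 1 = 'vv'.

'e5-dp3mpmgf_wvv'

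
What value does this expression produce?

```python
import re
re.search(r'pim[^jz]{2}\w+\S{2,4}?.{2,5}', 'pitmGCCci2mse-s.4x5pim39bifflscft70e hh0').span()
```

The pattern matches the literal 'pim', then exactly 2 of any character except [jz]; then one or more of a word character, then 2 to 4 of a non-whitespace character (lazy), then 2 to 5 of any character.
Unlike `match`, `search` isn't anchored — it looks for the pattern anywhere in the string.
The match spans [19:40] → 'pim39bifflscft70e hh0'.

(19, 40)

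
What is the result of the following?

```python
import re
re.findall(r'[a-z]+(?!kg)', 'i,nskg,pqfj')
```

The negative lookaround is zero-width — it rules out positions where the adjacent text would match, without consuming anything.
Matches: at [0:1] → 'i'; at [2:6] → 'nskg'; at [7:11] → 'pqfj'.
`findall` yields the raw match text (3 of them) because the pattern has no groups.

['i', 'nskg', 'pqfj']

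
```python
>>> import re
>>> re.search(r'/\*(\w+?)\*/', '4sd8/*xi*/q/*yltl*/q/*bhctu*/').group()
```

'/*xi*/'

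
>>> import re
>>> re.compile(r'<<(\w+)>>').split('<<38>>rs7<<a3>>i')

['', '38', 'rs7', 'a3', 'i']

Matches to split on: at [0:6] → '<<38>>'; at [9:15] → '<<a3>>'.
With a capturing group present, the delimiter's captured portion is kept in the result list.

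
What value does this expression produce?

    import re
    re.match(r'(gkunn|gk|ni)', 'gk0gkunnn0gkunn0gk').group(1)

`match` is anchored at position 0; if the pattern doesn't fit there, it returns None.
The match spans [0:2] → 'gk'.
Captured: group 1 = 'gk'.

'gk'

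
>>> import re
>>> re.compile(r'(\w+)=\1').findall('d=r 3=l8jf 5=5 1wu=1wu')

['5', '1wu']

`\1` is not a pattern — it's the concrete string captured by group 1, re-applied verbatim.
Scanning left to right: at [11:14] match '5=5', group 1 = '5'; at [15:22] match '1wu=1wu', group 1 = '1wu'.
Because there's exactly one group, `findall` drops the full match and keeps group 1 from each hit.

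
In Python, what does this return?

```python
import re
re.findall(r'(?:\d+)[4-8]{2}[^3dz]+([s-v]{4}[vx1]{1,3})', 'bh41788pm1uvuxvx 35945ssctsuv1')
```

The pattern matches one or more of a digit (non-capturing group); then exactly 2 of a character in [4-8], then one or more of any character except [3dz]; then exactly 4 of a character in [s-v], then 1 to 3 of one of [vx1] (captured).
Because there's exactly one group, `findall` drops the full match and keeps group 1 from the one hit.

['tsuv1']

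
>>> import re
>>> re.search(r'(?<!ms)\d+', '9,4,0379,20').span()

Because the assertion is negative and zero-width, positions next to the forbidden text are skipped.
The match spans [0:1] → '9'.

(0, 1)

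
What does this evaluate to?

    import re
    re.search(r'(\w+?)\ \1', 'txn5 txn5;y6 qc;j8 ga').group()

A backreference is literal: `\1` must see the identical characters the first group matched.
The match spans [0:9] → 'txn5 txn5'.

'txn5 txn5'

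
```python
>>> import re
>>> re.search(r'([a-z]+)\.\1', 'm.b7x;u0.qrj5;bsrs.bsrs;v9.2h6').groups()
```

('bsrs',)

The match spans [14:23] → 'bsrs.bsrs'.
Captured: group 1 = 'bsrs'.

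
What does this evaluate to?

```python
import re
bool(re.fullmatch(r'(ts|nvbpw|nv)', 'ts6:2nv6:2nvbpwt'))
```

False

`fullmatch` succeeds only if the pattern covers the string from start to end.
Here the string isn't matched end-to-end, so the call returns None, and `bool(None)` is False.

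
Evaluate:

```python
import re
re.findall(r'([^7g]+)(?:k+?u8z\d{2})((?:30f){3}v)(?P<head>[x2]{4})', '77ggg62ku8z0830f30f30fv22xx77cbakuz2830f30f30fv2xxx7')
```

[('62', '30f30f30fv', '22xx')]

This matches one or more of any character except [7g] (captured); then one or more of the literal 'k' (lazy), then the literal 'u8z', then exactly 2 of a digit (non-capturing group); then the literal '30f' repeated 3 times, then the literal 'v' (captured); then exactly 4 of one of [x2] (captured as 'head').
Scanning left to right: at [5:27] match '62ku8z0830f30f30fv22xx', groups = ('62', '30f30f30fv', '22xx').
`findall` packs the 3 group values into a tuple for every match.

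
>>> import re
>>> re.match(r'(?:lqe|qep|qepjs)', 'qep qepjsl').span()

(0, 3)

`re.match` only tries the pattern at the start of the string.
The match spans [0:3] → 'qep'.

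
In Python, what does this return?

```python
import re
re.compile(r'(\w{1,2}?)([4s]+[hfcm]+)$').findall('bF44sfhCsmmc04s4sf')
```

[('c0', '4s4sf')]

Pattern: 1 to 2 of a word character (lazy) (captured); then one or more of one of [4s], then one or more of one of [hfcm] (captured); then anchored at the end.
Walking the string: at [11:18] match 'c04s4sf', groups = ('c0', '4s4sf').
2 groups means the one result is a tuple of 2 captured strings — 1 here.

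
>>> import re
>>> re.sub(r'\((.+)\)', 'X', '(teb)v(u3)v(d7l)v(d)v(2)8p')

`sub` substitutes 'X' at each match site.

'X8p'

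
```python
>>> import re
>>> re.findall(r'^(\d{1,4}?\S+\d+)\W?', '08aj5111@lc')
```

['08aj5111']

`findall` collects group 1 from the one match (1 total).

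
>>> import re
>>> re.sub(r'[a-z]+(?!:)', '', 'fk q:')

Because the assertion is negative and zero-width, positions next to the forbidden text are skipped.
Matches: at [0:2] → 'fk'.
Every occurrence is swapped for ''.

' q:'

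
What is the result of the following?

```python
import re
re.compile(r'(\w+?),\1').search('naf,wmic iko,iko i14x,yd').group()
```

'iko,iko'

`\1` is not a pattern — it's the concrete string captured by group 1, re-applied verbatim.
The match spans [9:16] → 'iko,iko'.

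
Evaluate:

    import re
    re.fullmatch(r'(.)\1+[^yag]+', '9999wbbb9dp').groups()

('9',)

The match spans [0:11] → '9999wbbb9dp'.
Captured: group 1 = '9'.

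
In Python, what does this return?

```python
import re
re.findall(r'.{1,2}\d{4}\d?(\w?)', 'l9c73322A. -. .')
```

['A']

This matches 1 to 2 of any character, then exactly 4 of a digit, then optionally a digit; then optionally a word character (captured).
Walking the string: at [1:9] match '9c73322A', group 1 = 'A'.
`findall` collects group 1 from the one match (1 total).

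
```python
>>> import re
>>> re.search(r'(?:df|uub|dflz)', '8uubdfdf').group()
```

The match spans [1:4] → 'uub'.

'uub'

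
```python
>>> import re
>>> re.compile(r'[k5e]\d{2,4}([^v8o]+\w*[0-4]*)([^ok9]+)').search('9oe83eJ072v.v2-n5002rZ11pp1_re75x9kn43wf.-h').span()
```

This matches one of [k5e], then 2 to 4 of a digit; then one or more of any character except [v8o], then zero or more of a word character, then zero or more of a character in [0-4] (captured); then one or more of any character except [ok9] (captured).
The match spans [2:33] → 'e83eJ072v.v2-n5002rZ11pp1_re75x'.

(2, 33)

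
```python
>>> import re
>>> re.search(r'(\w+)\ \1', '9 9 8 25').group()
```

'9 9'

The backreference `\1` re-matches whatever the first group consumed, character for character.
The match spans [0:3] → '9 9'.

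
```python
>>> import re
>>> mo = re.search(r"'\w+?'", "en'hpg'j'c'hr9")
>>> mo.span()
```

(2, 7)

`re.search` scans for the first position where the pattern succeeds.
The match spans [2:7] → "'hpg'".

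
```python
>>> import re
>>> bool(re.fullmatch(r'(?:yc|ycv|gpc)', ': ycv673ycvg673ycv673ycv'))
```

False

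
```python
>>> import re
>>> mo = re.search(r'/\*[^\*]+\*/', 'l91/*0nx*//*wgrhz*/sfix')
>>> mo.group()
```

`re.search` tries every starting position until one works.
The match spans [3:10] → '/*0nx*/'.

'/*0nx*/'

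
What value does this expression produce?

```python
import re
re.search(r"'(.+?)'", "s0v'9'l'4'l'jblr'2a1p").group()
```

A `+?`/`*?`/`{m,n}?` starts at its minimum and grows only as far as needed for what follows to match.
`search` walks the string left to right and returns the first match it finds.
The match spans [3:6] → "'9'".
Captured: group 1 = '9'.

"'9'"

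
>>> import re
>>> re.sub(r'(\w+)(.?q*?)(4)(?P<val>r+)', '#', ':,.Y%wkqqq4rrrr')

':,.Y%#'

Each match is replaced by '#'.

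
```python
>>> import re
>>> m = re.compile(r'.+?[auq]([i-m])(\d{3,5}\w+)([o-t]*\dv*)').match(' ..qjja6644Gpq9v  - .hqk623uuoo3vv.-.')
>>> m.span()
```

(0, 34)

`re.match` won't scan ahead — the pattern has to work from the very first character.
The match spans [0:34] → ' ..qjja6644Gpq9v  - .hqk623uuoo3vv'.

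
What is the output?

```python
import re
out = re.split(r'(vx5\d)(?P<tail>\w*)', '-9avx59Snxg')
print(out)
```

Because the pattern has a capturing group, `split` also inserts each captured text between the pieces.

['-9a', 'vx59', 'Snxg', '']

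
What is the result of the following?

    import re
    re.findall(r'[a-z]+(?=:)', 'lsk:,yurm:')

['lsk', 'yurm']

Because the assertion is zero-width, the text it checks is not consumed and won't appear in the result.
With no groups in the pattern, `findall` gives back each whole match — 2 here.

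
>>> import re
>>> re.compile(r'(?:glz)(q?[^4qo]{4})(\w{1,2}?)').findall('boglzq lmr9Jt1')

A non-greedy quantifier consumes as few characters as it can — just enough that the remainder of the pattern still matches from where it stops; whatever follows it matches normally.
`findall` packs the 2 group values into a tuple for every match.

[('q lmr', '9')]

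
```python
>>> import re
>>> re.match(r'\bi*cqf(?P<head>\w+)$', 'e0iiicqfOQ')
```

`re.match` won't scan ahead — the pattern has to work from the very first character.
Here the string doesn't start with a match, so the call returns None.

None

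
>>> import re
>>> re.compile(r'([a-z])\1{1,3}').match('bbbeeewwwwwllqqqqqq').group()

'bbb'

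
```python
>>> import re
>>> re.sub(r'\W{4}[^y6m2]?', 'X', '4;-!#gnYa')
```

Pattern: exactly 4 of a non-word character; then optionally any character except [y6m2].
Matches: at [1:6] → ';-!#g'.
`sub` substitutes 'X' at each match site.

'4XnYa'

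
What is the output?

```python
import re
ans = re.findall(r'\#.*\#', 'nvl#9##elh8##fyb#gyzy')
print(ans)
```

Scanning left to right: at [3:17] → '#9##elh8##fyb#'.
No capturing groups, so `findall` returns the 1 full match string.

['#9##elh8##fyb#']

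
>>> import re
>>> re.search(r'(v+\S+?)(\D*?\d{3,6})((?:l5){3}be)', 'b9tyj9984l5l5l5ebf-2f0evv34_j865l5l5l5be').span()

(23, 40)

The pattern matches one or more of a literal 'v', then one or more of a non-whitespace character (lazy) (captured); then zero or more of a non-digit (lazy), then 3 to 6 of a digit (captured); then the literal 'l5' repeated 3 times, then the literal 'be' (captured).
`search` walks the string left to right and returns the first match it finds.
The match spans [23:40] → 'vv34_j865l5l5l5be'.
Captured: group 1 = 'vv34', group 2 = '_j865', group 3 = 'l5l5l5be'.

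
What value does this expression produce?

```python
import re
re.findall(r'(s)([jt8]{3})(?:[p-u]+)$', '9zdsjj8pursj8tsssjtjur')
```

This matches a literal 's' (captured); then exactly 3 of one of [jt8] (captured); then one or more of a character in [p-u] (non-capturing group); then anchored at the end.
`findall` packs the 2 group values into a tuple for every match.

[('s', 'jtj')]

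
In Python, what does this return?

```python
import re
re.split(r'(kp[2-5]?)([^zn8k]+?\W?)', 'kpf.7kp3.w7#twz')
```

A `+?`/`*?`/`{m,n}?` starts at its minimum and grows only as far as needed for what follows to match.
Because the pattern has a capturing group, `split` also inserts each captured text between the pieces.

['', 'kp', 'f.', '7', 'kp3', '.', 'w7#twz']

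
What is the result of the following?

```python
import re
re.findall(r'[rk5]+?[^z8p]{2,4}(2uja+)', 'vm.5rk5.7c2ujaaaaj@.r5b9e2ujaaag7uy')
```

['2ujaaaa', '2ujaaa']

The pattern matches one or more of one of [rk5] (lazy), then 2 to 4 of any character except [z8p]; then the literal '2uj', then one or more of the literal 'a' (captured).
One capturing group, so `findall` returns just the captured substring from each match — 2 in all.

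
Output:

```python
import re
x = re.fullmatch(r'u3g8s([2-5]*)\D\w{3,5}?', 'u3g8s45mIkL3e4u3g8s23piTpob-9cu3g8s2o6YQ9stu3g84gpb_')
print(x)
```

None

Pattern: the literal 'u3g', then the literal '8s'; then zero or more of a character in [2-5] (captured); then a non-digit, then 3 to 5 of a word character (lazy).
`re.fullmatch` is like wrapping the pattern in `^…$` (in single-line mode).
Here the pattern can't cover the whole string, so the call returns None.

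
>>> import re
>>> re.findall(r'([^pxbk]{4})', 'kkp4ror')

Pattern: exactly 4 of any character except [pxbk] (captured).
Walking the string: at [3:7] match '4ror', group 1 = '4ror'.
`findall` collects group 1 from the one match (1 total).

['4ror']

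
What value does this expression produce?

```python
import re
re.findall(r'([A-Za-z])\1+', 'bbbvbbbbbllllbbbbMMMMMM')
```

['b', 'b', 'l', 'b', 'M']

A backreference is literal: `\1` must see the identical characters the first group matched.
Matches: at [0:3] match 'bbb', group 1 = 'b'; at [4:9] match 'bbbbb', group 1 = 'b'; at [9:13] match 'llll', group 1 = 'l'; at [13:17] match 'bbbb', group 1 = 'b'; at [17:23] match 'MMMMMM', group 1 = 'M'.
Because there's exactly one group, `findall` drops the full match and keeps group 1 from each hit.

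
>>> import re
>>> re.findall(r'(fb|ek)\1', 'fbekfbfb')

`\1` has to match the exact text group 1 already captured.
Walking the string: at [4:8] match 'fbfb', group 1 = 'fb'.
With a single group, `findall` returns only what that group captured — 1 item.

['fb']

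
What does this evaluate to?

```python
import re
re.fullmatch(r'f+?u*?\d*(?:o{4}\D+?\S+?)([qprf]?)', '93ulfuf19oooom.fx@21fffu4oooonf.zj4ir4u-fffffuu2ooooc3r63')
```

None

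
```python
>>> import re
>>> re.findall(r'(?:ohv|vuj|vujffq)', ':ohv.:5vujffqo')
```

['ohv', 'vuj']

The regex engine tests alternatives in the order written; an earlier branch that matches wins even if a later one would match more.
`findall` yields the raw match text (2 of them) because the pattern has no groups.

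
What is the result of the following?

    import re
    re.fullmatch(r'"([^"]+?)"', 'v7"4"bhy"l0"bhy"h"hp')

None

For `fullmatch`, every character of the input must be accounted for by the pattern.
Here the pattern can't cover the whole string, so the call returns None.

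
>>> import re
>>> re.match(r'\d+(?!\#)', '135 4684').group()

'135'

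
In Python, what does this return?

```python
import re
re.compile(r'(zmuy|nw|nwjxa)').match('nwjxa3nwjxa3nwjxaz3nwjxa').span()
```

(0, 2)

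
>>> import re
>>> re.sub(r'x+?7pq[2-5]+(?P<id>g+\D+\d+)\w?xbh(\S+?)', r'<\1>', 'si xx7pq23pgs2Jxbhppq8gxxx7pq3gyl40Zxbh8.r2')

This matches one or more of a literal 'x' (lazy), then the literal '7pq', then one or more of a character in [2-5]; then one or more of the literal 'g', then one or more of a non-digit, then one or more of a digit (captured as 'id'); then optionally a word character, then the literal 'xbh'; then one or more of a non-whitespace character (lazy) (captured).
`\1` in the replacement pulls in group 1's text for each match.

'si xx7pq23pgs2Jxbhppq8g<gyl40>.r2'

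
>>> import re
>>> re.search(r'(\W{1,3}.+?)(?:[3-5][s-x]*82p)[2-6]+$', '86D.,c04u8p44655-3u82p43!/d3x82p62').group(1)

'.,c04u8p44655-3u82p43!/d'

This matches 1 to 3 of a non-word character, then one or more of any character (lazy) (captured); then a character in [3-5], then zero or more of a character in [s-x], then the literal '82p' (non-capturing group); then one or more of a character in [2-6]; then anchored at the end.
`re.search` scans for the first position where the pattern succeeds.
The match spans [3:34] → '.,c04u8p44655-3u82p43!/d3x82p62'.
Captured: group 1 = '.,c04u8p44655-3u82p43!/d'.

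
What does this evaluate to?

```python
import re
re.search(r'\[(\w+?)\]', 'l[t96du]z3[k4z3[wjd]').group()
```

`re.search` scans for the first position where the pattern succeeds.
The match spans [1:8] → '[t96du]'.
Captured: group 1 = 't96du'.

'[t96du]'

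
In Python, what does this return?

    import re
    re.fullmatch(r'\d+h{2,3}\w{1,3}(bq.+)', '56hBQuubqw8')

Pattern: one or more of a digit, then 2 to 3 of a literal 'h', then 1 to 3 of a word character; then the literal 'bq', then one or more of any character (captured).
`re.fullmatch` is like wrapping the pattern in `^…$` (in single-line mode).
Here there's no way to consume every character, so the call returns None.

None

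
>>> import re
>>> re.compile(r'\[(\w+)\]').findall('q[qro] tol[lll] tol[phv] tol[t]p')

With a single group, `findall` returns only what that group captured — 4 items.

['qro', 'lll', 'phv', 't']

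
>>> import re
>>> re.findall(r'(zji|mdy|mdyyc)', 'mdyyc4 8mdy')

['mdy', 'mdy']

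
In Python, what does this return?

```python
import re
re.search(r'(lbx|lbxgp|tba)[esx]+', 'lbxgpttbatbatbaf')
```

None

Here no position works, so the call returns None.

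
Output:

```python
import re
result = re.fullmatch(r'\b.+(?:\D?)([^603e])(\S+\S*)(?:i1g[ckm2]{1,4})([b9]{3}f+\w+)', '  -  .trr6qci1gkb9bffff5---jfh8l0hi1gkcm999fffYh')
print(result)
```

None

Pattern: a word boundary (`\b`, zero-width); then one or more of any character; then optionally a non-digit (non-capturing group); then any character except [603e] (captured); then one or more of a non-whitespace character, then zero or more of a non-whitespace character (captured); then the literal 'i1g', then 1 to 4 of one of [ckm2] (non-capturing group); then exactly 3 of one of [b9], then one or more of the literal 'f', then one or more of a word character (captured).
For `fullmatch`, every character of the input must be accounted for by the pattern.
Here the string isn't matched end-to-end, so the call returns None.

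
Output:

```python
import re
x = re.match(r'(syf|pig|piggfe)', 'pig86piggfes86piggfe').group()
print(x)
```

`re.match` won't scan ahead — the pattern has to work from the very first character.
The match spans [0:3] → 'pig'.
Captured: group 1 = 'pig'.

pig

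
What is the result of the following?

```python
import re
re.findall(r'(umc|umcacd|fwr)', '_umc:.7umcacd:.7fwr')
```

['umc', 'umc', 'fwr']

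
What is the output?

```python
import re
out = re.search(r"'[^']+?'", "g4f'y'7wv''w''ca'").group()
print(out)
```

'y'

The match spans [3:6] → "'y'".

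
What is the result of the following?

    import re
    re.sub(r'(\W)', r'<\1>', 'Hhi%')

'Hhi<%>'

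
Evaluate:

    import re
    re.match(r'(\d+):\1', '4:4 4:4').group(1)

A backreference is literal: `\1` must see the identical characters the first group matched.
`match` is anchored at position 0; if the pattern doesn't fit there, it returns None.
The match spans [0:3] → '4:4'.
Captured: group 1 = '4'.

'4'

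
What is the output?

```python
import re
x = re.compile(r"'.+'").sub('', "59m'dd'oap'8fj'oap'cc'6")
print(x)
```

59m6

`sub` substitutes '' at each match site.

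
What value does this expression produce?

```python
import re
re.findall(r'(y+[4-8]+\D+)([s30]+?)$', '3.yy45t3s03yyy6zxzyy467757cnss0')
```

This matches one or more of the literal 'y', then one or more of a character in [4-8], then one or more of a non-digit (captured); then one or more of one of [s30] (lazy) (captured); then anchored at the end.
Walking the string: at [18:31] match 'yy467757cnss0', groups = ('yy467757cnss', '0').
`findall` packs the 2 group values into a tuple for every match.

[('yy467757cnss', '0')]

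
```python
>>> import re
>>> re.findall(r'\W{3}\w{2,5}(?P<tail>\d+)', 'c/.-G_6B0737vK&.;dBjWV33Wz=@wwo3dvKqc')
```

The pattern matches exactly 3 of a non-word character; then 2 to 5 of a word character; then one or more of a digit (captured as 'tail').
Matches: at [1:12] match '/.-G_6B0737', group 1 = '737'; at [14:24] match '&.;dBjWV33', group 1 = '33'.
Because there's exactly one group, `findall` drops the full match and keeps group 1 from each hit.

['737', '33']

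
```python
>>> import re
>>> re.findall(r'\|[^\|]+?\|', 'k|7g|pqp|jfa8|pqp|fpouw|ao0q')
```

['|7g|', '|jfa8|', '|fpouw|']

With no groups in the pattern, `findall` gives back each whole match — 3 here.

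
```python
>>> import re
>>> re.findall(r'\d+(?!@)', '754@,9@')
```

The negative lookahead/lookbehind blocks any match where the forbidden context is present.
No capturing groups, so `findall` returns the 1 full match string.

['75']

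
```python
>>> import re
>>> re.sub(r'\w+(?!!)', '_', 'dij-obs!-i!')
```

'_-_s!-i!'

`(?!…)`/`(?<!…)` only lets a position through if the neighbouring text does NOT match; no characters are consumed.
Each match is replaced by '_'.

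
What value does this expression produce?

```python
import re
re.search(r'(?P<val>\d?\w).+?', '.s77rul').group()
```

's7'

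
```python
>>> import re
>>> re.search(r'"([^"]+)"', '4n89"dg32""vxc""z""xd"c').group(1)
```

'dg32'

Unlike `match`, `search` isn't anchored — it looks for the pattern anywhere in the string.
The match spans [4:10] → '"dg32"'.
Captured: group 1 = 'dg32'.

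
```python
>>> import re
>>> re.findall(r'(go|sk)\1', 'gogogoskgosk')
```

['go']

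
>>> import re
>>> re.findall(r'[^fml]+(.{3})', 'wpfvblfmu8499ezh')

['fvb', 'ezh']

Because there's exactly one group, `findall` drops the full match and keeps group 1 from each hit.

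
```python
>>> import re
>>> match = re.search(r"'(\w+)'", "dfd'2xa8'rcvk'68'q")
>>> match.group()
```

"'2xa8'"

The match spans [3:9] → "'2xa8'".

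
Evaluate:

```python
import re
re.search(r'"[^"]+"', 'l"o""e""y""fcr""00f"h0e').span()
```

`re.search` scans for the first position where the pattern succeeds.
The match spans [1:4] → '"o"'.

(1, 4)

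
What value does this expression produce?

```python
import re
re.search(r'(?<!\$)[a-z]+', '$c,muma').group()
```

A negative assertion filters positions out without eating any characters.
The match spans [3:7] → 'muma'.

'muma'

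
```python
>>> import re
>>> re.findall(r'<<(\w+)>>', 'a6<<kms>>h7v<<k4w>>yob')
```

['kms', 'k4w']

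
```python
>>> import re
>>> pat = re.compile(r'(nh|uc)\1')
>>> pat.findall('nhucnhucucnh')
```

['uc']

After group 1 captures some text, `\1` only succeeds where that same text appears again.
Walking the string: at [6:10] match 'ucuc', group 1 = 'uc'.
`findall` collects group 1 from the one match (1 total).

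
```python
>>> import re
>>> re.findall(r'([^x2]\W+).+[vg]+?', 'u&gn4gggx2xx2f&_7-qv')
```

['u&']

The pattern matches any character except [x2], then one or more of a non-word character (captured); then one or more of any character, then one or more of one of [vg] (lazy).
Walking the string: at [0:20] match 'u&gn4gggx2xx2f&_7-qv', group 1 = 'u&'.
With a single group, `findall` returns only what that group captured — 1 item.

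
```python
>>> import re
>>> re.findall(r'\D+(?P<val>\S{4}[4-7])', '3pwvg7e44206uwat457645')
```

['g7e44', '45764']

The pattern matches one or more of a non-digit; then exactly 4 of a non-whitespace character, then a character in [4-7] (captured as 'val').
Walking the string: at [1:9] match 'pwvg7e44', group 1 = 'g7e44'; at [12:21] match 'uwat45764', group 1 = '45764'.
Because there's exactly one group, `findall` drops the full match and keeps group 1 from each hit.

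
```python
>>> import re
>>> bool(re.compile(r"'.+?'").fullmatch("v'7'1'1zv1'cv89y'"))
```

For `fullmatch`, every character of the input must be accounted for by the pattern.
Here the string isn't matched end-to-end, so the call returns None, and `bool(None)` is False.

False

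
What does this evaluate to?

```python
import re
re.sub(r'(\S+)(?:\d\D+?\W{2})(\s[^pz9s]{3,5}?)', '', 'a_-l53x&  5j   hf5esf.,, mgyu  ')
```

'  u  '

This matches one or more of a non-whitespace character (captured); then a digit, then one or more of a non-digit (lazy), then exactly 2 of a non-word character (non-capturing group); then whitespace, then 3 to 5 of any character except [pz9s] (lazy) (captured).
With the lazy modifier that quantifier settles for the fewest repetitions that let the rest of the pattern succeed (the atoms after it are unaffected and can still be greedy).
Matches: at [0:13] → 'a_-l53x&  5j '; at [15:28] → 'hf5esf.,, mgy'.
Every occurrence is swapped for ''.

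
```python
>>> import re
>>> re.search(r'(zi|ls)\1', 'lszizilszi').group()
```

'zizi'

`\1` has to match the exact text group 1 already captured.
Unlike `match`, `search` isn't anchored — it looks for the pattern anywhere in the string.
The match spans [2:6] → 'zizi'.
Captured: group 1 = 'zi'.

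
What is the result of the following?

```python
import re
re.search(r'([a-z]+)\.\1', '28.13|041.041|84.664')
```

None

`\1` is not a pattern — it's the concrete string captured by group 1, re-applied verbatim.
Here no position works, so the call returns None.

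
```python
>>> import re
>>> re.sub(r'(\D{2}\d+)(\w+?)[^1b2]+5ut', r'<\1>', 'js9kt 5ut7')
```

Each match is replaced using the text its own group 1 captured.

'<js9>7'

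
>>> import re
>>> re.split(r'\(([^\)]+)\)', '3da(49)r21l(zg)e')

Matches to split on: at [3:7] → '(49)'; at [11:15] → '(zg)'.
`re.split` interleaves the captured-group text with the surrounding fragments.

['3da', '49', 'r21l', 'zg', 'e']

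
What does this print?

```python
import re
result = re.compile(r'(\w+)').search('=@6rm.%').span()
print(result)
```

This matches one or more of a word character (captured).
`re.search` tries every starting position until one works.
The match spans [2:5] → '6rm'.
Captured: group 1 = '6rm'.

(2, 5)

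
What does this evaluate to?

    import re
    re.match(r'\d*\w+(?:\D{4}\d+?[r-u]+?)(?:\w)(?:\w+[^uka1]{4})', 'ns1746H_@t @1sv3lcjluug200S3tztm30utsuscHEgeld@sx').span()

`re.match` only tries the pattern at the start of the string.
The match spans [0:49] → 'ns1746H_@t @1sv3lcjluug200S3tztm30utsuscHEgeld@sx'.

(0, 49)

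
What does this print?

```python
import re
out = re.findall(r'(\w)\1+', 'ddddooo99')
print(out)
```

A backreference is literal: `\1` must see the identical characters the first group matched.
`findall` collects group 1 from each match (3 total).

['d', 'o', '9']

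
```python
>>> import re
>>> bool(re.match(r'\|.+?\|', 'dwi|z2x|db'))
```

False

`re.match` only tries the pattern at the start of the string.
Here the string doesn't start with a match, so the call returns None, and `bool(None)` is False.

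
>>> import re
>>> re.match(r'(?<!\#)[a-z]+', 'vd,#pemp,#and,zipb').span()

(0, 2)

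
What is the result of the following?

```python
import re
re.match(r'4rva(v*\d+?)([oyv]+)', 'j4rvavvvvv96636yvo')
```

None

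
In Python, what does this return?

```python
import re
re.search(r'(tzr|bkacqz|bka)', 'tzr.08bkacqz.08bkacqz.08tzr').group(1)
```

`search` walks the string left to right and returns the first match it finds.
The match spans [0:3] → 'tzr'.
Captured: group 1 = 'tzr'.

'tzr'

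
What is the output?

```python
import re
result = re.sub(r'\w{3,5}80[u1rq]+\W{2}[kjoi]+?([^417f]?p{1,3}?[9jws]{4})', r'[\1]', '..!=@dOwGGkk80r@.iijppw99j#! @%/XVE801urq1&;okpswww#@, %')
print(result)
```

..!=@dO[jppw99j]#! @%/[kpswww]#@, %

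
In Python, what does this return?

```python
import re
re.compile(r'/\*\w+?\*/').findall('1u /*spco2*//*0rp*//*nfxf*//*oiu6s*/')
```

['/*spco2*/', '/*0rp*/', '/*nfxf*/', '/*oiu6s*/']

Walking the string: at [3:12] → '/*spco2*/'; at [12:19] → '/*0rp*/'; at [19:27] → '/*nfxf*/'; at [27:36] → '/*oiu6s*/'.
With no groups in the pattern, `findall` gives back each whole match — 4 here.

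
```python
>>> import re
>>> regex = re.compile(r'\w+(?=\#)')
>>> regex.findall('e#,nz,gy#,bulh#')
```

Lookahead/lookbehind check context without consuming it, so the matched span excludes the asserted characters.
`findall` yields the raw match text (3 of them) because the pattern has no groups.

['e', 'gy', 'bulh']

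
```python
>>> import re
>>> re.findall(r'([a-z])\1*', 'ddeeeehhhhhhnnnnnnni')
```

After group 1 captures some text, `\1` only succeeds where that same text appears again.
With a single group, `findall` returns only what that group captured — 5 items.

['d', 'e', 'h', 'n', 'i']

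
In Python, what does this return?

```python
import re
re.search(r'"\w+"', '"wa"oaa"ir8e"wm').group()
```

'"wa"'

`re.search` scans for the first position where the pattern succeeds.
The match spans [0:4] → '"wa"'.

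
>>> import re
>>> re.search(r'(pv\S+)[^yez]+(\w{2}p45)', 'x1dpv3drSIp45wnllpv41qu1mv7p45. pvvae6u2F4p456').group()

'pv3drSIp45wnllpv41qu1mv7p45'

The match spans [3:30] → 'pv3drSIp45wnllpv41qu1mv7p45'.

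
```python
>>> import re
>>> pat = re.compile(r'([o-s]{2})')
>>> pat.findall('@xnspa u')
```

['sp']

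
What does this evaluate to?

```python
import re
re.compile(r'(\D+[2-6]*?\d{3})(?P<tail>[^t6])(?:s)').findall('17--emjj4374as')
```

[('--emjj4374', 'a')]

Pattern: one or more of a non-digit, then zero or more of a character in [2-6] (lazy), then exactly 3 of a digit (captured); then any character except [t6] (captured as 'tail'); then a literal 's' (non-capturing group).
Matches: at [2:14] match '--emjj4374as', groups = ('--emjj4374', 'a').
`findall` packs the 2 group values into a tuple for every match.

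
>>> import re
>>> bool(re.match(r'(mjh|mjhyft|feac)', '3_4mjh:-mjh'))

False

`re.match` only tries the pattern at the start of the string.
Here the pattern fails at index 0, so the call returns None, and `bool(None)` is False.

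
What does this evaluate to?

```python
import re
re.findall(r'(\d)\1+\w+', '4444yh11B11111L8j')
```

`\1` is not a pattern — it's the concrete string captured by group 1, re-applied verbatim.
One capturing group, so `findall` returns just the captured substring from the one match — 1 in all.

['4']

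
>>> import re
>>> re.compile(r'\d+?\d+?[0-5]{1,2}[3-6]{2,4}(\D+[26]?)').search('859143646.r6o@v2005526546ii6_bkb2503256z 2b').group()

This matches one or more of a digit (lazy); then one or more of a digit (lazy), then 1 to 2 of a character in [0-5]; then 2 to 4 of a character in [3-6]; then one or more of a non-digit, then optionally one of [26] (captured).
Unlike `match`, `search` isn't anchored — it looks for the pattern anywhere in the string.
The match spans [0:12] → '859143646.r6'.
Captured: group 1 = '.r6'.

'859143646.r6'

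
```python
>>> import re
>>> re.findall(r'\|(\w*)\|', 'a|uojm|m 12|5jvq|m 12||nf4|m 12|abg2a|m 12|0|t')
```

['uojm', '5jvq', '', 'abg2a', '0']

Because there's exactly one group, `findall` drops the full match and keeps group 1 from each hit.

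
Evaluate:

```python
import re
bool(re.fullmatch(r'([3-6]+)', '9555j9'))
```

False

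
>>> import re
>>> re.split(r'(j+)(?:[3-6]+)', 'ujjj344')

['u', 'jjj', '']

Pattern: one or more of a literal 'j' (captured); then one or more of a character in [3-6] (non-capturing group).
Matches to split on: at [1:7] → 'jjj344'.
`re.split` interleaves the captured-group text with the surrounding fragments.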